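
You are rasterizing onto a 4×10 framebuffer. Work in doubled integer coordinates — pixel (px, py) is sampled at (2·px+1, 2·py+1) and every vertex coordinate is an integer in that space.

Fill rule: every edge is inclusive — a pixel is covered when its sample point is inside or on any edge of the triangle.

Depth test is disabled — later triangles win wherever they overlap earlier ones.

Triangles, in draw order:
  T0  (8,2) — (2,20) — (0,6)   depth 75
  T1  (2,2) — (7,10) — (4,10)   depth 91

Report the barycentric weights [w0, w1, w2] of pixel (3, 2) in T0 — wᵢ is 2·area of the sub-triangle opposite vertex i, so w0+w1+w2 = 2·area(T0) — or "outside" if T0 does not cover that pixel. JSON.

T0:
  2·area = 120
  edge (8, 2)→(2, 20): d=(-6,18) inclusive
  edge (2, 20)→(0, 6): d=(-2,-14) inclusive
  edge (0, 6)→(8, 2): d=(8,-4) inclusive
    (3,1)@(7, 3): e=[12,104,4] → #
    (1,2)@(3, 5): e=[72,44,4] → #
    (2,2)@(5, 5): e=[36,72,12] → #
    (3,2)@(7, 5): e=[0,100,20] → #  [on edge]
    (0,3)@(1, 7): e=[96,12,12] → #
    (3,3)@(7, 7): e=[-12,96,36] → ·
    (0,4)@(1, 9): e=[84,8,28] → #
    (3,4)@(7, 9): e=[-24,92,52] → ·
    (0,5)@(1, 11): e=[72,4,44] → #
    (2,5)@(5, 11): e=[0,60,60] → #  [on edge]
    (3,5)@(7, 11): e=[-36,88,68] → ·
    (0,6)@(1, 13): e=[60,0,60] → #  [on edge]
    (1,8)@(3, 17): e=[0,20,100] → #  [on edge]
  covered (17 px):
    · · · ·
    · · · #
    · # # #
    # # # ·
    # # # ·
    # # # ·
    # # · ·
    · # · ·
    · # · ·
    · · · ·
T1:
  2·area = 24
  edge (2, 2)→(7, 10): d=(5,8) inclusive
  edge (7, 10)→(4, 10): d=(-3,0) inclusive
  edge (4, 10)→(2, 2): d=(-2,-8) inclusive
    (1,2)@(3, 5): e=[7,15,2] → #
    (2,2)@(5, 5): e=[-9,15,18] → ·
    (1,3)@(3, 7): e=[17,9,-2] → ·
    (2,3)@(5, 7): e=[1,9,14] → #
    (3,3)@(7, 7): e=[-15,9,30] → ·
    (2,4)@(5, 9): e=[11,3,10] → #
    (3,4)@(7, 9): e=[-5,3,26] → ·
    (2,5)@(5, 11): e=[21,-3,6] → ·
  covered (3 px):
    · · · ·
    · · · ·
    · # · ·
    · · # ·
    · · # ·
    · · · ·
    · · · ·
    · · · ·
    · · · ·
    · · · ·

Final: [100,20,0]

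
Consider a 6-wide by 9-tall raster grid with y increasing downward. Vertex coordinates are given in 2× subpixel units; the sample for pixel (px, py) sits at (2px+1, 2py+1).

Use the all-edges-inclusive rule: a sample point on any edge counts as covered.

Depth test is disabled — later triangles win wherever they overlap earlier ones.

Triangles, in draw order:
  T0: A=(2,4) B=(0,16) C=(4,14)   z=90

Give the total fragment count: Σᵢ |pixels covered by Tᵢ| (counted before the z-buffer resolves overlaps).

T0:
  2·area = 44  (B↔C swapped to make it positive)
  edge (2, 4)→(4, 14): d=(2,10) inclusive
  edge (4, 14)→(0, 16): d=(-4,2) inclusive
  edge (0, 16)→(2, 4): d=(2,-12) inclusive
    (1,4)@(3, 9): e=[0,22,22] → █  [on edge]
    (2,4)@(5, 9): e=[-20,18,46] → ·
    (0,5)@(1, 11): e=[24,18,2] → █
    (2,5)@(5, 11): e=[-16,10,50] → ·
    (0,6)@(1, 13): e=[28,10,6] → █
    (2,6)@(5, 13): e=[-12,2,54] → ·
    (0,7)@(1, 15): e=[32,2,10] → █
    (1,7)@(3, 15): e=[12,-2,34] → ·
    (0,8)@(1, 17): e=[36,-6,14] → ·
  covered (6 px):
    · · · · · ·
    · · · · · ·
    · · · · · ·
    · · · · · ·
    · █ · · · ·
    █ █ · · · ·
    █ █ · · · ·
    █ · · · · ·
    · · · · · ·

Result: 6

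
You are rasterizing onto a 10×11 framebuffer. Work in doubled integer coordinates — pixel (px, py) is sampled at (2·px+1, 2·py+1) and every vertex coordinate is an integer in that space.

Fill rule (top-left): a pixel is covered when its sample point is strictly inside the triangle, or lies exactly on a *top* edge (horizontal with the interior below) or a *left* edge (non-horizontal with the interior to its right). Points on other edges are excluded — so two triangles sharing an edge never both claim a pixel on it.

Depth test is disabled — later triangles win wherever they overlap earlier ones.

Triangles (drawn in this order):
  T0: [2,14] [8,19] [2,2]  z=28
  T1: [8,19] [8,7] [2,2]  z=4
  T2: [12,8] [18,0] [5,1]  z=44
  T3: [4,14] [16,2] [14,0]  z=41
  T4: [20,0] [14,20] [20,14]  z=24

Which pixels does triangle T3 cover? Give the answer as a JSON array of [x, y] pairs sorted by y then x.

T0:
  2·area = 72  (B↔C swapped to make it positive)
  edge (2, 14)→(2, 2): d=(0,-12) top-left  bias=+0
  edge (2, 2)→(8, 19): d=(6,17) right/bottom  bias=-1
  edge (8, 19)→(2, 14): d=(-6,-5) top-left  bias=+0
    (1,2)@(3, 5): e=[12,1,59] → #
    (2,2)@(5, 5): e=[36,-33,69] → ·
    (1,3)@(3, 7): e=[12,13,47] → #
    (2,3)@(5, 7): e=[36,-21,57] → ·
    (1,4)@(3, 9): e=[12,25,35] → #
    (2,4)@(5, 9): e=[36,-9,45] → ·
    (1,5)@(3, 11): e=[12,37,23] → #
    (2,5)@(5, 11): e=[36,3,33] → #
    (3,5)@(7, 11): e=[60,-31,43] → ·
    (1,6)@(3, 13): e=[12,49,11] → #
    (3,6)@(7, 13): e=[60,-19,31] → ·
    (1,7)@(3, 15): e=[12,61,-1] → ·
  covered (9 px):
    · · · · · · · · · ·
    · · · · · · · · · ·
    · # · · · · · · · ·
    · # · · · · · · · ·
    · # · · · · · · · ·
    · # # · · · · · · ·
    · # # · · · · · · ·
    · · # · · · · · · ·
    · · · # · · · · · ·
    · · · · · · · · · ·
    · · · · · · · · · ·
T1:
  2·area = 72  (B↔C swapped to make it positive)
  edge (8, 19)→(2, 2): d=(-6,-17) top-left  bias=+0
  edge (2, 2)→(8, 7): d=(6,5) right/bottom  bias=-1
  edge (8, 7)→(8, 19): d=(0,12) right/bottom  bias=-1
    (1,1)@(3, 3): e=[11,1,60] → #
    (2,1)@(5, 3): e=[45,-9,36] → ·
    (1,2)@(3, 5): e=[-1,13,60] → ·
    (2,2)@(5, 5): e=[33,3,36] → #
    (3,2)@(7, 5): e=[67,-7,12] → ·
    (2,3)@(5, 7): e=[21,15,36] → #
    (3,3)@(7, 7): e=[55,5,12] → #
    (4,3)@(9, 7): e=[89,-5,-12] → ·
    (2,4)@(5, 9): e=[9,27,36] → #
    (4,4)@(9, 9): e=[77,7,-12] → ·
    (2,5)@(5, 11): e=[-3,39,36] → ·
    (3,5)@(7, 11): e=[31,29,12] → #
  covered (9 px):
    · · · · · · · · · ·
    · # · · · · · · · ·
    · · # · · · · · · ·
    · · # # · · · · · ·
    · · # # · · · · · ·
    · · · # · · · · · ·
    · · · # · · · · · ·
    · · · # · · · · · ·
    · · · · · · · · · ·
    · · · · · · · · · ·
    · · · · · · · · · ·
T2:
  2·area = 98  (B↔C swapped to make it positive)
  edge (12, 8)→(5, 1): d=(-7,-7) top-left  bias=+0
  edge (5, 1)→(18, 0): d=(13,-1) top-left  bias=+0
  edge (18, 0)→(12, 8): d=(-6,8) right/bottom  bias=-1
    (2,0)@(5, 1): e=[0,0,98] → #  [on edge]
    (3,0)@(7, 1): e=[14,2,82] → #
    (4,0)@(9, 1): e=[28,4,66] → #
    (5,0)@(11, 1): e=[42,6,50] → #
    (6,0)@(13, 1): e=[56,8,34] → #
    (7,0)@(15, 1): e=[70,10,18] → #
    (8,0)@(17, 1): e=[84,12,2] → #
    (9,0)@(19, 1): e=[98,14,-14] → ·
    (2,1)@(5, 3): e=[-14,26,86] → ·
    (3,1)@(7, 3): e=[0,28,70] → #  [on edge]
    (8,1)@(17, 3): e=[70,38,-10] → ·
    (3,2)@(7, 5): e=[-14,54,58] → ·
    (4,2)@(9, 5): e=[0,56,42] → #  [on edge]
    (5,3)@(11, 7): e=[0,84,14] → #  [on edge]
    (6,4)@(13, 9): e=[0,112,-14] → ·  [on edge]
    (7,5)@(15, 11): e=[0,140,-42] → ·  [on edge]
    (8,6)@(17, 13): e=[0,168,-70] → ·  [on edge]
    (9,7)@(19, 15): e=[0,196,-98] → ·  [on edge]
  covered (16 px):
    · · # # # # # # # ·
    · · · # # # # # · ·
    · · · · # # # · · ·
    · · · · · # · · · ·
    · · · · · · · · · ·
    · · · · · · · · · ·
    · · · · · · · · · ·
    · · · · · · · · · ·
    · · · · · · · · · ·
    · · · · · · · · · ·
    · · · · · · · · · ·
T3:
  2·area = 48  (B↔C swapped to make it positive)
  edge (4, 14)→(14, 0): d=(10,-14) top-left  bias=+0
  edge (14, 0)→(16, 2): d=(2,2) right/bottom  bias=-1
  edge (16, 2)→(4, 14): d=(-12,12) right/bottom  bias=-1
    (7,0)@(15, 1): e=[24,0,24] → ·  [on edge]
    (8,0)@(17, 1): e=[52,-4,0] → ·  [on edge]
    (6,1)@(13, 3): e=[16,8,24] → #
    (7,1)@(15, 3): e=[44,4,0] → ·  [on edge]
    (8,1)@(17, 3): e=[72,0,-24] → ·  [on edge]
    (5,2)@(11, 5): e=[8,16,24] → #
    (6,2)@(13, 5): e=[36,12,0] → ·  [on edge]
    (9,2)@(19, 5): e=[120,0,-72] → ·  [on edge]
    (4,3)@(9, 7): e=[0,24,24] → #  [on edge]
    (5,3)@(11, 7): e=[28,20,0] → ·  [on edge]
    (4,4)@(9, 9): e=[20,28,0] → ·  [on edge]
    (3,5)@(7, 11): e=[12,36,0] → ·  [on edge]
    (2,6)@(5, 13): e=[4,44,0] → ·  [on edge]
    (1,7)@(3, 15): e=[-4,52,0] → ·  [on edge]
    (0,8)@(1, 17): e=[-12,60,0] → ·  [on edge]
  covered (3 px):
    · · · · · · · · · ·
    · · · · · · # · · ·
    · · · · · # · · · ·
    · · · · # · · · · ·
    · · · · · · · · · ·
    · · · · · · · · · ·
    · · · · · · · · · ·
    · · · · · · · · · ·
    · · · · · · · · · ·
    · · · · · · · · · ·
    · · · · · · · · · ·
T4:
  2·area = 84  (B↔C swapped to make it positive)
  edge (20, 0)→(20, 14): d=(0,14) right/bottom  bias=-1
  edge (20, 14)→(14, 20): d=(-6,6) right/bottom  bias=-1
  edge (14, 20)→(20, 0): d=(6,-20) top-left  bias=+0
    (9,2)@(19, 5): e=[14,60,10] → #
    (9,3)@(19, 7): e=[14,48,22] → #
    (9,4)@(19, 9): e=[14,36,34] → #
    (8,5)@(17, 11): e=[42,36,6] → #
    (8,6)@(17, 13): e=[42,24,18] → #
    (8,7)@(17, 15): e=[42,12,30] → #
    (9,7)@(19, 15): e=[14,0,70] → ·  [on edge]
    (7,8)@(15, 17): e=[70,12,2] → #
    (8,8)@(17, 17): e=[42,0,42] → ·  [on edge]
    (7,9)@(15, 19): e=[70,0,14] → ·  [on edge]
    (6,10)@(13, 21): e=[98,0,-14] → ·  [on edge]
  covered (9 px):
    · · · · · · · · · ·
    · · · · · · · · · ·
    · · · · · · · · · #
    · · · · · · · · · #
    · · · · · · · · · #
    · · · · · · · · # #
    · · · · · · · · # #
    · · · · · · · · # ·
    · · · · · · · # · ·
    · · · · · · · · · ·
    · · · · · · · · · ·

Final: [[6,1],[5,2],[4,3]]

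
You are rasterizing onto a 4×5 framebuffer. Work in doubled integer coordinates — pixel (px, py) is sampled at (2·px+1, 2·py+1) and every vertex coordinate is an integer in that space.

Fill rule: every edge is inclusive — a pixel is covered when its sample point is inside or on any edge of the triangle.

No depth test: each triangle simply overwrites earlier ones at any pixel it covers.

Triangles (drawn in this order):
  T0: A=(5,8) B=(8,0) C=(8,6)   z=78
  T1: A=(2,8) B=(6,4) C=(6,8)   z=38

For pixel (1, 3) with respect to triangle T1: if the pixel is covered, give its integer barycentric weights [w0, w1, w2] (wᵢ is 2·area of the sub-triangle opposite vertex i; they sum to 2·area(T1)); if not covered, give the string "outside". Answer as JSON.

T0:
  2·area = 18
  edge (5, 8)→(8, 0): d=(3,-8) inclusive
  edge (8, 0)→(8, 6): d=(0,6) inclusive
  edge (8, 6)→(5, 8): d=(-3,2) inclusive
    (3,1)@(7, 3): e=[1,6,11] → #
    (3,2)@(7, 5): e=[7,6,5] → #
    (3,3)@(7, 7): e=[13,6,-1] → ·
  covered (2 px):
    · · · ·
    · · · #
    · · · #
    · · · ·
    · · · ·
T1:
  2·area = 16
  edge (2, 8)→(6, 4): d=(4,-4) inclusive
  edge (6, 4)→(6, 8): d=(0,4) inclusive
  edge (6, 8)→(2, 8): d=(-4,0) inclusive
    (3,1)@(7, 3): e=[0,-4,20] → ·  [on edge]
    (2,2)@(5, 5): e=[0,4,12] → #  [on edge]
    (3,2)@(7, 5): e=[8,-4,12] → ·
    (1,3)@(3, 7): e=[0,12,4] → #  [on edge]
    (3,3)@(7, 7): e=[16,-4,4] → ·
    (0,4)@(1, 9): e=[0,20,-4] → ·  [on edge]
    (1,4)@(3, 9): e=[8,12,-4] → ·
    (2,4)@(5, 9): e=[16,4,-4] → ·
  covered (3 px):
    · · · ·
    · · · ·
    · · # ·
    · # # ·
    · · · ·

Final: [12,4,0]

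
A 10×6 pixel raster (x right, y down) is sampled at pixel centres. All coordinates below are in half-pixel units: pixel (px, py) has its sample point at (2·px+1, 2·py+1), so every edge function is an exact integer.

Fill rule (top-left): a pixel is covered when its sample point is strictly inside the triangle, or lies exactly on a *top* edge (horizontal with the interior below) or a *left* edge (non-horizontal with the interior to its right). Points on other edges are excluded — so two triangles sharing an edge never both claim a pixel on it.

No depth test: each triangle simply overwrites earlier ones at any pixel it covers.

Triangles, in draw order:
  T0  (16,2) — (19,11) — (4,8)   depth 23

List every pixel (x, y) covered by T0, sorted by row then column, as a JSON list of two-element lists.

T0:
  2·area = 126
  edge (16, 2)→(19, 11): d=(3,9) right/bottom  bias=-1
  edge (19, 11)→(4, 8): d=(-15,-3) top-left  bias=+0
  edge (4, 8)→(16, 2): d=(12,-6) top-left  bias=+0
    (7,1)@(15, 3): e=[12,108,6] → #
    (8,1)@(17, 3): e=[-6,114,18] → ·
    (5,2)@(11, 5): e=[54,66,6] → #
    (6,2)@(13, 5): e=[36,72,18] → #
    (8,2)@(17, 5): e=[0,84,42] → ·  [on edge]
    (3,3)@(7, 7): e=[96,24,6] → #
    (4,3)@(9, 7): e=[78,30,18] → #
    (8,3)@(17, 7): e=[6,54,66] → #
    (9,3)@(19, 7): e=[-12,60,78] → ·
    (3,4)@(7, 9): e=[102,-6,30] → ·
    (4,4)@(9, 9): e=[84,0,42] → #  [on edge]
    (9,4)@(19, 9): e=[-6,30,102] → ·
    (9,5)@(19, 11): e=[0,0,126] → ·  [on edge]
  covered (15 px):
    · · · · · · · · · ·
    · · · · · · · # · ·
    · · · · · # # # · ·
    · · · # # # # # # ·
    · · · · # # # # # ·
    · · · · · · · · · ·

Final: [[7,1],[5,2],[6,2],[7,2],[3,3],[4,3],[5,3],[6,3],[7,3],[8,3],[4,4],[5,4],[6,4],[7,4],[8,4]]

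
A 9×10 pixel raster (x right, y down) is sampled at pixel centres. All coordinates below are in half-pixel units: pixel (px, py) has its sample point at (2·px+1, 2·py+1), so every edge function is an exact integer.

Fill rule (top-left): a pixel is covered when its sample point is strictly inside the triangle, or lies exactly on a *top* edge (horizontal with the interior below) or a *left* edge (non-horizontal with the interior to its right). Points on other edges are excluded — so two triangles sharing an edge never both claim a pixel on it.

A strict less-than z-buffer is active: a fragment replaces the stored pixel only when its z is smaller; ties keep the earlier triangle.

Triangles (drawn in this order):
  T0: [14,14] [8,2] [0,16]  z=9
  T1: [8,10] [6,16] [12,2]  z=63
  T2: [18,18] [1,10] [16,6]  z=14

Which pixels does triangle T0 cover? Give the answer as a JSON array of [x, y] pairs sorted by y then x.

T0:
  2·area = 180  (B↔C swapped to make it positive)
  edge (14, 14)→(0, 16): d=(-14,2) right/bottom  bias=-1
  edge (0, 16)→(8, 2): d=(8,-14) top-left  bias=+0
  edge (8, 2)→(14, 14): d=(6,12) right/bottom  bias=-1
    (3,2)@(7, 5): e=[140,10,30] → #
    (4,2)@(9, 5): e=[136,38,6] → #
    (5,2)@(11, 5): e=[132,66,-18] → ·
    (3,3)@(7, 7): e=[112,26,42] → #
    (5,3)@(11, 7): e=[104,82,-6] → ·
    (2,4)@(5, 9): e=[88,14,78] → #
    (5,4)@(11, 9): e=[76,98,6] → #
    (6,4)@(13, 9): e=[72,126,-18] → ·
    (1,5)@(3, 11): e=[64,2,114] → #
    (6,5)@(13, 11): e=[44,142,-6] → ·
    (1,6)@(3, 13): e=[36,18,126] → #
    (6,6)@(13, 13): e=[16,158,6] → #
    (3,7)@(7, 15): e=[0,90,90] → ·  [on edge]
  covered (22 px):
    · · · · · · · · ·
    · · · · · · · · ·
    · · · # # · · · ·
    · · · # # · · · ·
    · · # # # # · · ·
    · # # # # # · · ·
    · # # # # # # · ·
    # # # · · · · · ·
    · · · · · · · · ·
    · · · · · · · · ·
T1:
  2·area = 8  (B↔C swapped to make it positive)
  edge (8, 10)→(12, 2): d=(4,-8) top-left  bias=+0
  edge (12, 2)→(6, 16): d=(-6,14) right/bottom  bias=-1
  edge (6, 16)→(8, 10): d=(2,-6) top-left  bias=+0
    (5,0)@(11, 1): e=[-12,20,0] → ·  [on edge]
    (4,3)@(9, 7): e=[-4,12,0] → ·  [on edge]
    (4,4)@(9, 9): e=[4,0,4] → ·  [on edge]
    (3,6)@(7, 13): e=[4,4,0] → #  [on edge]
    (4,6)@(9, 13): e=[20,-24,12] → ·
    (3,7)@(7, 15): e=[12,-8,4] → ·
    (2,9)@(5, 19): e=[12,-4,0] → ·  [on edge]
  covered (1 px):
    · · · · · · · · ·
    · · · · · · · · ·
    · · · · · · · · ·
    · · · · · · · · ·
    · · · · · · · · ·
    · · · · · · · · ·
    · · · # · · · · ·
    · · · · · · · · ·
    · · · · · · · · ·
    · · · · · · · · ·
T2:
  2·area = 188
  edge (18, 18)→(1, 10): d=(-17,-8) top-left  bias=+0
  edge (1, 10)→(16, 6): d=(15,-4) top-left  bias=+0
  edge (16, 6)→(18, 18): d=(2,12) right/bottom  bias=-1
    (6,3)@(13, 7): e=[147,3,38] → #
    (7,3)@(15, 7): e=[163,11,14] → #
    (8,3)@(17, 7): e=[179,19,-10] → ·
    (2,4)@(5, 9): e=[49,1,138] → #
    (3,4)@(7, 9): e=[65,9,114] → #
    (4,4)@(9, 9): e=[81,17,90] → #
    (5,4)@(11, 9): e=[97,25,66] → #
    (8,4)@(17, 9): e=[145,49,-6] → ·
    (2,5)@(5, 11): e=[15,31,142] → #
    (8,5)@(17, 11): e=[111,79,-2] → ·
    (2,6)@(5, 13): e=[-19,61,146] → ·
    (3,6)@(7, 13): e=[-3,69,122] → ·
  covered (23 px):
    · · · · · · · · ·
    · · · · · · · · ·
    · · · · · · · · ·
    · · · · · · # # ·
    · · # # # # # # ·
    · · # # # # # # ·
    · · · · # # # # #
    · · · · · · # # #
    · · · · · · · · #
    · · · · · · · · ·

Answer: [[3,2],[4,2],[3,3],[4,3],[2,4],[3,4],[4,4],[5,4],[1,5],[2,5],[3,5],[4,5],[5,5],[1,6],[2,6],[3,6],[4,6],[5,6],[6,6],[0,7],[1,7],[2,7]]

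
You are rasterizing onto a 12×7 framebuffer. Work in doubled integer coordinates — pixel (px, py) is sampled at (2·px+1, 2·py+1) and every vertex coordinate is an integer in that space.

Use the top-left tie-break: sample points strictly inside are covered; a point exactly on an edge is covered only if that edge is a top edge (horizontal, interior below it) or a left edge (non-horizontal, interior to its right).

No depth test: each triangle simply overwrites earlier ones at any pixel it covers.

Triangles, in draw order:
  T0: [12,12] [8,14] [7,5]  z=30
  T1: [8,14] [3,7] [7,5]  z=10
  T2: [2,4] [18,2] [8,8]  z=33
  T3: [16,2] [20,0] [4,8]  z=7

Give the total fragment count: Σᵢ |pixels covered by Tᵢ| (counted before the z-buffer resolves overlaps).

T0:
  2·area = 38
  edge (12, 12)→(8, 14): d=(-4,2) right/bottom  bias=-1
  edge (8, 14)→(7, 5): d=(-1,-9) top-left  bias=+0
  edge (7, 5)→(12, 12): d=(5,7) right/bottom  bias=-1
    (3,2)@(7, 5): e=[38,0,0] → ·  [on edge]
    (4,4)@(9, 9): e=[18,14,6] → #
    (5,4)@(11, 9): e=[14,32,-8] → ·
    (4,5)@(9, 11): e=[10,12,16] → #
    (5,5)@(11, 11): e=[6,30,2] → #
    (6,5)@(13, 11): e=[2,48,-12] → ·
    (4,6)@(9, 13): e=[2,10,26] → #
    (5,6)@(11, 13): e=[-2,28,12] → ·
  covered (4 px):
    · · · · · · · · · · · ·
    · · · · · · · · · · · ·
    · · · · · · · · · · · ·
    · · · · · · · · · · · ·
    · · · · # · · · · · · ·
    · · · · # # · · · · · ·
    · · · · # · · · · · · ·
T1:
  2·area = 38
  edge (8, 14)→(3, 7): d=(-5,-7) top-left  bias=+0
  edge (3, 7)→(7, 5): d=(4,-2) top-left  bias=+0
  edge (7, 5)→(8, 14): d=(1,9) right/bottom  bias=-1
    (7,0)@(15, 1): e=[114,0,-76] → ·  [on edge]
    (5,1)@(11, 3): e=[76,0,-38] → ·  [on edge]
    (3,2)@(7, 5): e=[38,0,0] → ·  [on edge]
    (1,3)@(3, 7): e=[0,0,38] → #  [on edge]
    (2,3)@(5, 7): e=[14,4,20] → #
    (3,3)@(7, 7): e=[28,8,2] → #
    (4,3)@(9, 7): e=[42,12,-16] → ·
    (1,4)@(3, 9): e=[-10,8,40] → ·
    (2,4)@(5, 9): e=[4,12,22] → #
    (4,4)@(9, 9): e=[32,20,-14] → ·
    (2,5)@(5, 11): e=[-6,20,24] → ·
    (3,5)@(7, 11): e=[8,24,6] → #
  covered (6 px):
    · · · · · · · · · · · ·
    · · · · · · · · · · · ·
    · · · · · · · · · · · ·
    · # # # · · · · · · · ·
    · · # # · · · · · · · ·
    · · · # · · · · · · · ·
    · · · · · · · · · · · ·
T2:
  2·area = 76
  edge (2, 4)→(18, 2): d=(16,-2) top-left  bias=+0
  edge (18, 2)→(8, 8): d=(-10,6) right/bottom  bias=-1
  edge (8, 8)→(2, 4): d=(-6,-4) top-left  bias=+0
    (5,1)@(11, 3): e=[2,32,42] → #
    (6,1)@(13, 3): e=[6,20,50] → #
    (7,1)@(15, 3): e=[10,8,58] → #
    (8,1)@(17, 3): e=[14,-4,66] → ·
    (2,2)@(5, 5): e=[22,48,6] → #
    (3,2)@(7, 5): e=[26,36,14] → #
    (4,2)@(9, 5): e=[30,24,22] → #
    (6,2)@(13, 5): e=[38,0,38] → ·  [on edge]
    (7,2)@(15, 5): e=[42,-12,46] → ·
    (2,3)@(5, 7): e=[54,28,-6] → ·
    (3,3)@(7, 7): e=[58,16,2] → #
    (5,3)@(11, 7): e=[66,-8,18] → ·
    (1,5)@(3, 11): e=[114,0,-38] → ·  [on edge]
  covered (9 px):
    · · · · · · · · · · · ·
    · · · · · # # # · · · ·
    · · # # # # · · · · · ·
    · · · # # · · · · · · ·
    · · · · · · · · · · · ·
    · · · · · · · · · · · ·
    · · · · · · · · · · · ·
T3:
  degenerate (2·area = 0) — covers nothing

Answer: 19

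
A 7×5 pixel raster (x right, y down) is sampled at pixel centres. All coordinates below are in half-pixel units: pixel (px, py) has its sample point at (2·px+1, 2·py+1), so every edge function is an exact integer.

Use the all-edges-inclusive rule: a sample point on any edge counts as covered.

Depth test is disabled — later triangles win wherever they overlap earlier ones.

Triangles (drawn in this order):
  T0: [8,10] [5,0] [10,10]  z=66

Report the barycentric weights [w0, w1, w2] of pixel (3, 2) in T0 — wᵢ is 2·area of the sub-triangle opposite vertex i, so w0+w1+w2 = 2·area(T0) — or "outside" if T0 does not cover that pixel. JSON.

T0:
  2·area = 20
  edge (8, 10)→(5, 0): d=(-3,-10) inclusive
  edge (5, 0)→(10, 10): d=(5,10) inclusive
  edge (10, 10)→(8, 10): d=(-2,0) inclusive
    (3,2)@(7, 5): e=[5,5,10] → █
    (4,2)@(9, 5): e=[25,-15,10] → ·
    (3,3)@(7, 7): e=[-1,15,6] → ·
    (4,4)@(9, 9): e=[13,5,2] → █
    (5,4)@(11, 9): e=[33,-15,2] → ·
  covered (2 px):
    · · · · · · ·
    · · · · · · ·
    · · · █ · · ·
    · · · · · · ·
    · · · · █ · ·

Result: [5,10,5]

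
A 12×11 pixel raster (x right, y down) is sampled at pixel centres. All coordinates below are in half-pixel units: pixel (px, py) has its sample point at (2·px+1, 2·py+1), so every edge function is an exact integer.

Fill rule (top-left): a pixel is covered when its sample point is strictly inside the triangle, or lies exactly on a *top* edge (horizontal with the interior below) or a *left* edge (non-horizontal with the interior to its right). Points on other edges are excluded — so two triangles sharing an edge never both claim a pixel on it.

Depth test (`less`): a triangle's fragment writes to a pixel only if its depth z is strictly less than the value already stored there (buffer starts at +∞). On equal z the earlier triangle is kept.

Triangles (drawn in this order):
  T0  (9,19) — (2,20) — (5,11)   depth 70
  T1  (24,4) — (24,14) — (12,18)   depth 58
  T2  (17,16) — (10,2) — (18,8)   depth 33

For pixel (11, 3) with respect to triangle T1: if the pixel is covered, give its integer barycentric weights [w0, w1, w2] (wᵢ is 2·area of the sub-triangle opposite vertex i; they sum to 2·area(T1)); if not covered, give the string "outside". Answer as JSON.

T0:
  2·area = 60
  edge (9, 19)→(2, 20): d=(-7,1) right/bottom  bias=-1
  edge (2, 20)→(5, 11): d=(3,-9) top-left  bias=+0
  edge (5, 11)→(9, 19): d=(4,8) right/bottom  bias=-1
    (0,1)@(1, 3): e=[120,-60,0] → ·  [on edge]
    (3,2)@(7, 5): e=[100,0,-40] → ·  [on edge]
    (1,3)@(3, 7): e=[90,-30,0] → ·  [on edge]
    (2,5)@(5, 11): e=[60,0,0] → ·  [on edge]
    (2,6)@(5, 13): e=[46,6,8] → █
    (3,6)@(7, 13): e=[44,24,-8] → ·
    (2,7)@(5, 15): e=[32,12,16] → █
    (3,7)@(7, 15): e=[30,30,0] → ·  [on edge]
    (1,8)@(3, 17): e=[20,0,40] → █  [on edge]
    (3,8)@(7, 17): e=[16,36,8] → █
    (4,8)@(9, 17): e=[14,54,-8] → ·
    (11,8)@(23, 17): e=[0,180,-120] → ·  [on edge]
    (4,9)@(9, 19): e=[0,60,0] → ·  [on edge]
  covered (8 px):
    · · · · · · · · · · · ·
    · · · · · · · · · · · ·
    · · · · · · · · · · · ·
    · · · · · · · · · · · ·
    · · · · · · · · · · · ·
    · · · · · · · · · · · ·
    · · █ · · · · · · · · ·
    · · █ · · · · · · · · ·
    · █ █ █ · · · · · · · ·
    · █ █ █ · · · · · · · ·
    · · · · · · · · · · · ·
T1:
  2·area = 120
  edge (24, 4)→(24, 14): d=(0,10) right/bottom  bias=-1
  edge (24, 14)→(12, 18): d=(-12,4) right/bottom  bias=-1
  edge (12, 18)→(24, 4): d=(12,-14) top-left  bias=+0
    (11,3)@(23, 7): e=[10,88,22] → █
    (10,4)@(21, 9): e=[30,72,18] → █
    (9,5)@(19, 11): e=[50,56,14] → █
    (8,6)@(17, 13): e=[70,40,10] → █
    (7,7)@(15, 15): e=[90,24,6] → █
    (10,7)@(21, 15): e=[30,0,90] → ·  [on edge]
    (11,7)@(23, 15): e=[10,-8,118] → ·
    (6,8)@(13, 17): e=[110,8,2] → █
    (7,8)@(15, 17): e=[90,0,30] → ·  [on edge]
    (8,8)@(17, 17): e=[70,-8,58] → ·
    (9,8)@(19, 17): e=[50,-16,86] → ·
    (4,9)@(9, 19): e=[150,0,-30] → ·  [on edge]
    (1,10)@(3, 21): e=[210,0,-90] → ·  [on edge]
  covered (14 px):
    · · · · · · · · · · · ·
    · · · · · · · · · · · ·
    · · · · · · · · · · · ·
    · · · · · · · · · · · █
    · · · · · · · · · · █ █
    · · · · · · · · · █ █ █
    · · · · · · · · █ █ █ █
    · · · · · · · █ █ █ · ·
    · · · · · · █ · · · · ·
    · · · · · · · · · · · ·
    · · · · · · · · · · · ·
T2:
  2·area = 70
  edge (17, 16)→(10, 2): d=(-7,-14) top-left  bias=+0
  edge (10, 2)→(18, 8): d=(8,6) right/bottom  bias=-1
  edge (18, 8)→(17, 16): d=(-1,8) right/bottom  bias=-1
    (5,1)@(11, 3): e=[7,2,61] → █
    (6,1)@(13, 3): e=[35,-10,45] → ·
    (5,2)@(11, 5): e=[-7,18,59] → ·
    (6,2)@(13, 5): e=[21,6,43] → █
    (7,2)@(15, 5): e=[49,-6,27] → ·
    (6,3)@(13, 7): e=[7,22,41] → █
    (7,3)@(15, 7): e=[35,10,25] → █
    (8,3)@(17, 7): e=[63,-2,9] → ·
    (6,4)@(13, 9): e=[-7,38,39] → ·
    (7,4)@(15, 9): e=[21,26,23] → █
    (8,4)@(17, 9): e=[49,14,7] → █
    (9,4)@(19, 9): e=[77,2,-9] → ·
  covered (10 px):
    · · · · · · · · · · · ·
    · · · · · █ · · · · · ·
    · · · · · · █ · · · · ·
    · · · · · · █ █ · · · ·
    · · · · · · · █ █ · · ·
    · · · · · · · █ █ · · ·
    · · · · · · · · █ · · ·
    · · · · · · · · █ · · ·
    · · · · · · · · · · · ·
    · · · · · · · · · · · ·
    · · · · · · · · · · · ·

Result: [88,22,10]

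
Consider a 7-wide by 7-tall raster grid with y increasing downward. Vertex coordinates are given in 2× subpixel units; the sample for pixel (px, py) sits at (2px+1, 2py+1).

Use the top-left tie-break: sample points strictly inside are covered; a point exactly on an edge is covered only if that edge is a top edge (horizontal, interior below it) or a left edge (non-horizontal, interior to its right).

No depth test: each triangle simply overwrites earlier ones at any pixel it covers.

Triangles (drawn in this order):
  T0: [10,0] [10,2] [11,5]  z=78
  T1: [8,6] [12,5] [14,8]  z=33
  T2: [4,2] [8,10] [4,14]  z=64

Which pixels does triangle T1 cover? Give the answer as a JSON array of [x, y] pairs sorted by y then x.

T0:
  2·area = 2  (B↔C swapped to make it positive)
  edge (10, 0)→(11, 5): d=(1,5) right/bottom  bias=-1
  edge (11, 5)→(10, 2): d=(-1,-3) top-left  bias=+0
  edge (10, 2)→(10, 0): d=(0,-2) top-left  bias=+0
    (5,2)@(11, 5): e=[0,0,2] → ·  [on edge]
    (6,5)@(13, 11): e=[-4,0,6] → ·  [on edge]
  covered (0 px):
    · · · · · · ·
    · · · · · · ·
    · · · · · · ·
    · · · · · · ·
    · · · · · · ·
    · · · · · · ·
    · · · · · · ·
T1:
  2·area = 14
  edge (8, 6)→(12, 5): d=(4,-1) top-left  bias=+0
  edge (12, 5)→(14, 8): d=(2,3) right/bottom  bias=-1
  edge (14, 8)→(8, 6): d=(-6,-2) top-left  bias=+0
    (2,2)@(5, 5): e=[-7,21,0] → ·  [on edge]
    (5,3)@(11, 7): e=[7,7,0] → █  [on edge]
    (6,3)@(13, 7): e=[9,1,4] → █
    (5,4)@(11, 9): e=[15,11,-12] → ·
    (6,4)@(13, 9): e=[17,5,-8] → ·
  covered (2 px):
    · · · · · · ·
    · · · · · · ·
    · · · · · · ·
    · · · · · █ █
    · · · · · · ·
    · · · · · · ·
    · · · · · · ·
T2:
  2·area = 48
  edge (4, 2)→(8, 10): d=(4,8) right/bottom  bias=-1
  edge (8, 10)→(4, 14): d=(-4,4) right/bottom  bias=-1
  edge (4, 14)→(4, 2): d=(0,-12) top-left  bias=+0
    (2,2)@(5, 5): e=[4,32,12] → █
    (3,2)@(7, 5): e=[-12,24,36] → ·
    (6,2)@(13, 5): e=[-60,0,108] → ·  [on edge]
    (2,3)@(5, 7): e=[12,24,12] → █
    (3,3)@(7, 7): e=[-4,16,36] → ·
    (5,3)@(11, 7): e=[-36,0,84] → ·  [on edge]
    (2,4)@(5, 9): e=[20,16,12] → █
    (3,4)@(7, 9): e=[4,8,36] → █
    (4,4)@(9, 9): e=[-12,0,60] → ·  [on edge]
    (2,5)@(5, 11): e=[28,8,12] → █
    (3,5)@(7, 11): e=[12,0,36] → ·  [on edge]
    (2,6)@(5, 13): e=[36,0,12] → ·  [on edge]
  covered (5 px):
    · · · · · · ·
    · · · · · · ·
    · · █ · · · ·
    · · █ · · · ·
    · · █ █ · · ·
    · · █ · · · ·
    · · · · · · ·

Answer: [[5,3],[6,3]]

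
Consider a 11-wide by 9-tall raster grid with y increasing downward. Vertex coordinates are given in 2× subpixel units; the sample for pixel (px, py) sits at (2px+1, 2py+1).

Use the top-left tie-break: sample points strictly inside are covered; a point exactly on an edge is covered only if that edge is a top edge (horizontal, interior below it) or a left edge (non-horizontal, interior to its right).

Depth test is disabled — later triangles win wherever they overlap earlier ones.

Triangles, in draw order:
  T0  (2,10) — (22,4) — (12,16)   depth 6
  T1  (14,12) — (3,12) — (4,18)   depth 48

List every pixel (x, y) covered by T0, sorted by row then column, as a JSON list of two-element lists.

T0:
  2·area = 180
  edge (2, 10)→(22, 4): d=(20,-6) top-left  bias=+0
  edge (22, 4)→(12, 16): d=(-10,12) right/bottom  bias=-1
  edge (12, 16)→(2, 10): d=(-10,-6) top-left  bias=+0
    (9,2)@(19, 5): e=[2,26,152] → █
    (10,2)@(21, 5): e=[14,2,164] → █
    (6,3)@(13, 7): e=[6,78,96] → █
    (7,3)@(15, 7): e=[18,54,108] → █
    (8,3)@(17, 7): e=[30,30,120] → █
    (10,3)@(21, 7): e=[54,-18,144] → ·
    (3,4)@(7, 9): e=[10,130,40] → █
    (4,4)@(9, 9): e=[22,106,52] → █
    (5,4)@(11, 9): e=[34,82,64] → █
    (9,4)@(19, 9): e=[82,-14,112] → ·
    (2,5)@(5, 11): e=[38,134,8] → █
    (8,5)@(17, 11): e=[110,-10,80] → ·
    (3,6)@(7, 13): e=[90,90,0] → █  [on edge]
  covered (23 px):
    · · · · · · · · · · ·
    · · · · · · · · · · ·
    · · · · · · · · · █ █
    · · · · · · █ █ █ █ ·
    · · · █ █ █ █ █ █ · ·
    · · █ █ █ █ █ █ · · ·
    · · · █ █ █ █ · · · ·
    · · · · · █ · · · · ·
    · · · · · · · · · · ·
T1:
  2·area = 66  (B↔C swapped to make it positive)
  edge (14, 12)→(4, 18): d=(-10,6) right/bottom  bias=-1
  edge (4, 18)→(3, 12): d=(-1,-6) top-left  bias=+0
  edge (3, 12)→(14, 12): d=(11,0) top-left  bias=+0
    (9,4)@(19, 9): e=[0,99,-33] → ·  [on edge]
    (2,6)@(5, 13): e=[44,11,11] → █
    (3,6)@(7, 13): e=[32,23,11] → █
    (4,6)@(9, 13): e=[20,35,11] → █
    (5,6)@(11, 13): e=[8,47,11] → █
    (6,6)@(13, 13): e=[-4,59,11] → ·
    (2,7)@(5, 15): e=[24,9,33] → █
    (4,7)@(9, 15): e=[0,33,33] → ·  [on edge]
    (5,7)@(11, 15): e=[-12,45,33] → ·
    (2,8)@(5, 17): e=[4,7,55] → █
    (3,8)@(7, 17): e=[-8,19,55] → ·
  covered (7 px):
    · · · · · · · · · · ·
    · · · · · · · · · · ·
    · · · · · · · · · · ·
    · · · · · · · · · · ·
    · · · · · · · · · · ·
    · · · · · · · · · · ·
    · · █ █ █ █ · · · · ·
    · · █ █ · · · · · · ·
    · · █ · · · · · · · ·

Final: [[9,2],[10,2],[6,3],[7,3],[8,3],[9,3],[3,4],[4,4],[5,4],[6,4],[7,4],[8,4],[2,5],[3,5],[4,5],[5,5],[6,5],[7,5],[3,6],[4,6],[5,6],[6,6],[5,7]]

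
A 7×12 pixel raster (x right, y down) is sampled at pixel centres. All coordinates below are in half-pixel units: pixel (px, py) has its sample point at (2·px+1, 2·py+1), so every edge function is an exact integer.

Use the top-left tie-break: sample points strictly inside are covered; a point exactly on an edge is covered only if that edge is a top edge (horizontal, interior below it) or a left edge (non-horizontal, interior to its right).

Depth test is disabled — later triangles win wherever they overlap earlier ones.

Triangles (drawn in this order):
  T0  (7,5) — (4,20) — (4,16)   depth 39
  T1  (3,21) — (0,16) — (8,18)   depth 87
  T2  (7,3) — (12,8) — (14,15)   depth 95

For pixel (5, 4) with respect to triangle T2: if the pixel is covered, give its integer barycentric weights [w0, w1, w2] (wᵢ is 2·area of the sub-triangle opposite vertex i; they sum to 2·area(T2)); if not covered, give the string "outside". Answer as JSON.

T0:
  2·area = 12
  edge (7, 5)→(4, 20): d=(-3,15) right/bottom  bias=-1
  edge (4, 20)→(4, 16): d=(0,-4) top-left  bias=+0
  edge (4, 16)→(7, 5): d=(3,-11) top-left  bias=+0
    (3,2)@(7, 5): e=[0,12,0] → ·  [on edge]
    (2,6)@(5, 13): e=[6,4,2] → #
    (3,6)@(7, 13): e=[-24,12,24] → ·
    (2,7)@(5, 15): e=[0,4,8] → ·  [on edge]
  covered (1 px):
    · · · · · · ·
    · · · · · · ·
    · · · · · · ·
    · · · · · · ·
    · · · · · · ·
    · · · · · · ·
    · · # · · · ·
    · · · · · · ·
    · · · · · · ·
    · · · · · · ·
    · · · · · · ·
    · · · · · · ·
T1:
  2·area = 34
  edge (3, 21)→(0, 16): d=(-3,-5) top-left  bias=+0
  edge (0, 16)→(8, 18): d=(8,2) right/bottom  bias=-1
  edge (8, 18)→(3, 21): d=(-5,3) right/bottom  bias=-1
    (6,7)@(13, 15): e=[68,-34,0] → ·  [on edge]
    (0,8)@(1, 17): e=[2,6,26] → #
    (1,8)@(3, 17): e=[12,2,20] → #
    (2,8)@(5, 17): e=[22,-2,14] → ·
    (0,9)@(1, 19): e=[-4,22,16] → ·
    (1,9)@(3, 19): e=[6,18,10] → #
    (2,9)@(5, 19): e=[16,14,4] → #
    (3,9)@(7, 19): e=[26,10,-2] → ·
    (1,10)@(3, 21): e=[0,34,0] → ·  [on edge]
    (2,10)@(5, 21): e=[10,30,-6] → ·
  covered (4 px):
    · · · · · · ·
    · · · · · · ·
    · · · · · · ·
    · · · · · · ·
    · · · · · · ·
    · · · · · · ·
    · · · · · · ·
    · · · · · · ·
    # # · · · · ·
    · # # · · · ·
    · · · · · · ·
    · · · · · · ·
T2:
  2·area = 25
  edge (7, 3)→(12, 8): d=(5,5) right/bottom  bias=-1
  edge (12, 8)→(14, 15): d=(2,7) right/bottom  bias=-1
  edge (14, 15)→(7, 3): d=(-7,-12) top-left  bias=+0
    (2,0)@(5, 1): e=[0,35,-10] → ·  [on edge]
    (3,1)@(7, 3): e=[0,25,0] → ·  [on edge]
    (4,2)@(9, 5): e=[0,15,10] → ·  [on edge]
    (5,3)@(11, 7): e=[0,5,20] → ·  [on edge]
    (5,4)@(11, 9): e=[10,9,6] → #
    (6,4)@(13, 9): e=[0,-5,30] → ·  [on edge]
    (5,5)@(11, 11): e=[20,13,-8] → ·
    (6,6)@(13, 13): e=[20,3,2] → #
    (6,7)@(13, 15): e=[30,7,-12] → ·
  covered (2 px):
    · · · · · · ·
    · · · · · · ·
    · · · · · · ·
    · · · · · · ·
    · · · · · # ·
    · · · · · · ·
    · · · · · · #
    · · · · · · ·
    · · · · · · ·
    · · · · · · ·
    · · · · · · ·
    · · · · · · ·

Result: [9,6,10]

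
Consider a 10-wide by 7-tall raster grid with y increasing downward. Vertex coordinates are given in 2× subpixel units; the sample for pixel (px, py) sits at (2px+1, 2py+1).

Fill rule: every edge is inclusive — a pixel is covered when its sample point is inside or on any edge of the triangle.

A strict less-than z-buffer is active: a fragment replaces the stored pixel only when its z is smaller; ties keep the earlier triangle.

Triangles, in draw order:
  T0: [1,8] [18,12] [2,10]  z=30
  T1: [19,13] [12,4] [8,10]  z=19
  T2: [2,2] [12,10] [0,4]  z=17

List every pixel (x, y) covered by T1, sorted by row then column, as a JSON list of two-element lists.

T0:
  2·area = 30
  edge (1, 8)→(18, 12): d=(17,4) inclusive
  edge (18, 12)→(2, 10): d=(-16,-2) inclusive
  edge (2, 10)→(1, 8): d=(-1,-2) inclusive
    (1,4)@(3, 9): e=[9,18,3] → X
    (2,4)@(5, 9): e=[1,22,7] → X
    (3,4)@(7, 9): e=[-7,26,11] → .
    (1,5)@(3, 11): e=[43,-14,1] → .
    (2,5)@(5, 11): e=[35,-10,5] → .
    (5,5)@(11, 11): e=[11,2,17] → X
    (6,5)@(13, 11): e=[3,6,21] → X
    (7,5)@(15, 11): e=[-5,10,25] → .
    (5,6)@(11, 13): e=[45,-30,15] → .
    (6,6)@(13, 13): e=[37,-26,19] → .
  covered (4 px):
    . . . . . . . . . .
    . . . . . . . . . .
    . . . . . . . . . .
    . . . . . . . . . .
    . X X . . . . . . .
    . . . . . X X . . .
    . . . . . . . . . .
T1:
  2·area = 78  (B↔C swapped to make it positive)
  edge (19, 13)→(8, 10): d=(-11,-3) inclusive
  edge (8, 10)→(12, 4): d=(4,-6) inclusive
  edge (12, 4)→(19, 13): d=(7,9) inclusive
    (5,3)@(11, 7): e=[42,6,30] → X
    (6,3)@(13, 7): e=[48,18,12] → X
    (7,3)@(15, 7): e=[54,30,-6] → .
    (4,4)@(9, 9): e=[14,2,62] → X
    (7,4)@(15, 9): e=[32,38,8] → X
    (8,4)@(17, 9): e=[38,50,-10] → .
    (4,5)@(9, 11): e=[-8,10,76] → .
    (5,5)@(11, 11): e=[-2,22,58] → .
    (6,5)@(13, 11): e=[4,34,40] → X
    (8,5)@(17, 11): e=[16,58,4] → X
    (9,5)@(19, 11): e=[22,70,-14] → .
    (6,6)@(13, 13): e=[-18,42,54] → .
    (9,6)@(19, 13): e=[0,78,0] → X  [on edge]
  covered (10 px):
    . . . . . . . . . .
    . . . . . . . . . .
    . . . . . . . . . .
    . . . . . X X . . .
    . . . . X X X X . .
    . . . . . . X X X .
    . . . . . . . . . X
T2:
  2·area = 36
  edge (2, 2)→(12, 10): d=(10,8) inclusive
  edge (12, 10)→(0, 4): d=(-12,-6) inclusive
  edge (0, 4)→(2, 2): d=(2,-2) inclusive
    (1,0)@(3, 1): e=[-18,54,0] → .  [on edge]
    (0,1)@(1, 3): e=[18,18,0] → X  [on edge]
    (1,1)@(3, 3): e=[2,30,4] → X
    (2,1)@(5, 3): e=[-14,42,8] → .
    (0,2)@(1, 5): e=[38,-6,4] → .
    (1,2)@(3, 5): e=[22,6,8] → X
    (2,2)@(5, 5): e=[6,18,12] → X
    (3,2)@(7, 5): e=[-10,30,16] → .
    (1,3)@(3, 7): e=[42,-18,12] → .
    (2,3)@(5, 7): e=[26,-6,16] → .
    (3,3)@(7, 7): e=[10,6,20] → X
    (4,3)@(9, 7): e=[-6,18,24] → .
  covered (5 px):
    . . . . . . . . . .
    X X . . . . . . . .
    . X X . . . . . . .
    . . . X . . . . . .
    . . . . . . . . . .
    . . . . . . . . . .
    . . . . . . . . . .

Answer: [[5,3],[6,3],[4,4],[5,4],[6,4],[7,4],[6,5],[7,5],[8,5],[9,6]]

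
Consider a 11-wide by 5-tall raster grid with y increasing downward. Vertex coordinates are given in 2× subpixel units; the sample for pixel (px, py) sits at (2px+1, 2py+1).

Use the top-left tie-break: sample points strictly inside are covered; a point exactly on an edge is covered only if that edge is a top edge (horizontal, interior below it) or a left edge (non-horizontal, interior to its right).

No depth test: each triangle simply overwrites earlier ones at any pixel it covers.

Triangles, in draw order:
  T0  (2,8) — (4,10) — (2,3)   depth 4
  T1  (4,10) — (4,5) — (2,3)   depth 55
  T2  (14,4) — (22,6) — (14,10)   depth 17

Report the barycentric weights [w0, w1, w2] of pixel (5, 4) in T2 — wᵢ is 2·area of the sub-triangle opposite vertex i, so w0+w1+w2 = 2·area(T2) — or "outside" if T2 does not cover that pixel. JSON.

T0:
  2·area = 10  (B↔C swapped to make it positive)
  edge (2, 8)→(2, 3): d=(0,-5) top-left  bias=+0
  edge (2, 3)→(4, 10): d=(2,7) right/bottom  bias=-1
  edge (4, 10)→(2, 8): d=(-2,-2) top-left  bias=+0
    (0,3)@(1, 7): e=[-5,15,0] → ·  [on edge]
    (1,3)@(3, 7): e=[5,1,4] → #
    (2,3)@(5, 7): e=[15,-13,8] → ·
    (1,4)@(3, 9): e=[5,5,0] → #  [on edge]
    (2,4)@(5, 9): e=[15,-9,4] → ·
  covered (2 px):
    · · · · · · · · · · ·
    · · · · · · · · · · ·
    · · · · · · · · · · ·
    · # · · · · · · · · ·
    · # · · · · · · · · ·
T1:
  2·area = 10  (B↔C swapped to make it positive)
  edge (4, 10)→(2, 3): d=(-2,-7) top-left  bias=+0
  edge (2, 3)→(4, 5): d=(2,2) right/bottom  bias=-1
  edge (4, 5)→(4, 10): d=(0,5) right/bottom  bias=-1
    (1,2)@(3, 5): e=[3,2,5] → #
    (2,2)@(5, 5): e=[17,-2,-5] → ·
    (1,3)@(3, 7): e=[-1,6,5] → ·
  covered (1 px):
    · · · · · · · · · · ·
    · · · · · · · · · · ·
    · # · · · · · · · · ·
    · · · · · · · · · · ·
    · · · · · · · · · · ·
T2:
  2·area = 48
  edge (14, 4)→(22, 6): d=(8,2) right/bottom  bias=-1
  edge (22, 6)→(14, 10): d=(-8,4) right/bottom  bias=-1
  edge (14, 10)→(14, 4): d=(0,-6) top-left  bias=+0
    (7,2)@(15, 5): e=[6,36,6] → #
    (8,2)@(17, 5): e=[2,28,18] → #
    (9,2)@(19, 5): e=[-2,20,30] → ·
    (7,3)@(15, 7): e=[22,20,6] → #
    (9,3)@(19, 7): e=[14,4,30] → #
    (10,3)@(21, 7): e=[10,-4,42] → ·
    (7,4)@(15, 9): e=[38,4,6] → #
    (8,4)@(17, 9): e=[34,-4,18] → ·
    (9,4)@(19, 9): e=[30,-12,30] → ·
  covered (6 px):
    · · · · · · · · · · ·
    · · · · · · · · · · ·
    · · · · · · · # # · ·
    · · · · · · · # # # ·
    · · · · · · · # · · ·

Answer: "outside"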